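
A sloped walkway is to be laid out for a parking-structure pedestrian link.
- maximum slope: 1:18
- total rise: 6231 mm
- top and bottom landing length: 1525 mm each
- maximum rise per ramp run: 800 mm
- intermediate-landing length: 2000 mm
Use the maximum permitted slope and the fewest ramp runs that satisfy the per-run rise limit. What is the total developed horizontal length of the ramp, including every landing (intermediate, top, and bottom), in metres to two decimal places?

⌈6231/800⌉ = 8 ramp runs. That means 7 intermediate landings.
Ramp run (horizontal) at 1:18: 6231 × 18 = 112158 mm.
7 intermediate landings contribute 7 × 2000 = 14000 mm.
Top and bottom landings: 2 × 1525 = 3050 mm.
Total = 112158 + 14000 + 3050 = 129208 mm.
= 129.21 m.

129.21 m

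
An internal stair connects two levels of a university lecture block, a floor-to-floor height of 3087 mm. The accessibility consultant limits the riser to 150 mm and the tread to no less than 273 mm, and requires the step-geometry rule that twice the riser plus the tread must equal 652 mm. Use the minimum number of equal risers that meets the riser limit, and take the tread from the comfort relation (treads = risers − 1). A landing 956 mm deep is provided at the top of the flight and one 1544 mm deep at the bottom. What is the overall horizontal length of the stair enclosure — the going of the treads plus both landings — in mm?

⌈3087/150⌉ = 21 risers.
Riser R = 3087 / 21 = 147 mm, within the 150 mm limit.
From 2R + T = 652: T = 652 − 294 = 358 mm.
Going = (21 − 1) × 358 = 7160 mm.
Add landings: 7160 + 956 + 1544 = 9660 mm.

9660 mm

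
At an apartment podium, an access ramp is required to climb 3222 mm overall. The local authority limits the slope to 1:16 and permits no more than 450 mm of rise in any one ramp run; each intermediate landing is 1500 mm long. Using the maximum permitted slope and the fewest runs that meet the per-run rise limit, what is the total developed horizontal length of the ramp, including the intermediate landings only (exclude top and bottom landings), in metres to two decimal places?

62.05 m

3222 / 450 = 7.160 → round up to 8 ramp runs. That means 7 intermediate landings.
Horizontal run for 3222 mm of rise at 1:16 is 3222 × 16 = 51552 mm.
Intermediate landings: 7 × 1500 = 10500 mm.
Developed length = 51552 + 10500 = 62052 mm.
= 62.05 m.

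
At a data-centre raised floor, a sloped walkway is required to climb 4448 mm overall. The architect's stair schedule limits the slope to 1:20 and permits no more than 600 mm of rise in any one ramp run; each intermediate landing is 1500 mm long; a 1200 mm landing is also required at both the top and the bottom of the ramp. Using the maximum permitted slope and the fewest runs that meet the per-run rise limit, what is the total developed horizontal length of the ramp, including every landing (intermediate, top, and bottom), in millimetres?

101860 mm

⌈4448/600⌉ = 8 ramp runs. That means 7 intermediate landings.
Horizontal run for 4448 mm of rise at 1:20 is 4448 × 20 = 88960 mm.
Intermediate landings: 7 × 1500 = 10500 mm.
Top and bottom landings: 2 × 1200 = 2400 mm.
Total = 88960 + 10500 + 2400 = 101860 mm.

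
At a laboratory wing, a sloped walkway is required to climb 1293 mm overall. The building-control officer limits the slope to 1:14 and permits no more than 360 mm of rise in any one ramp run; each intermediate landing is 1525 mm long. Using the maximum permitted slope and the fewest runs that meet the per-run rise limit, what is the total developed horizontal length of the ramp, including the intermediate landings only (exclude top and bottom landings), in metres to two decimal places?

1293 / 360 = 3.59, so 4 ramp runs are needed. That means 3 intermediate landings.
Horizontal run for 1293 mm of rise at 1:14 is 1293 × 14 = 18102 mm.
Intermediate landings: 3 × 1525 = 4575 mm.
Developed length = 18102 + 4575 = 22677 mm.
= 22.68 m.

22.68 m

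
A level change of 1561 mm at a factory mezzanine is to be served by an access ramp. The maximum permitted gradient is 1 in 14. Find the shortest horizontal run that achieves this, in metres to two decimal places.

21.85 m

At 1:14 the run is 14 × 1561 = 21854 mm.
21854 mm = 21.85 m.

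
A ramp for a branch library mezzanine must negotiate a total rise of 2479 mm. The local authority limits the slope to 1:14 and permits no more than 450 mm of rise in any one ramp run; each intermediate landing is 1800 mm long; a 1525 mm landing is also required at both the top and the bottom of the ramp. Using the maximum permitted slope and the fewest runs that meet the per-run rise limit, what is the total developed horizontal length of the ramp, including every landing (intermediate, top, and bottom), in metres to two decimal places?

At most 450 each: 2479/450 = 5.51, giving 6 ramp runs. That means 5 intermediate landings.
Ramp run (horizontal) at 1:14: 2479 × 14 = 34706 mm.
Intermediate landings: 5 × 1800 = 9000 mm.
Top and bottom landings: 2 × 1525 = 3050 mm.
Total = 34706 + 9000 + 3050 = 46756 mm.
= 46.76 m.

46.76 m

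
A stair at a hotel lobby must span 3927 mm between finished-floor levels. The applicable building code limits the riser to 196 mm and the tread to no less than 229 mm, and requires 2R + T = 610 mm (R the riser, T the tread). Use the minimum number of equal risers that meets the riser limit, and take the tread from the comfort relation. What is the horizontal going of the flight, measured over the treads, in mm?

4720 mm

At most 196 each: 3927/196 = 20.04, giving 21 risers.
Each riser is 3927/21 = 187 mm (≤ 196 mm).
From 2R + T = 610: T = 610 − 374 = 236 mm.
Going = (21 − 1) × 236 = 4720 mm.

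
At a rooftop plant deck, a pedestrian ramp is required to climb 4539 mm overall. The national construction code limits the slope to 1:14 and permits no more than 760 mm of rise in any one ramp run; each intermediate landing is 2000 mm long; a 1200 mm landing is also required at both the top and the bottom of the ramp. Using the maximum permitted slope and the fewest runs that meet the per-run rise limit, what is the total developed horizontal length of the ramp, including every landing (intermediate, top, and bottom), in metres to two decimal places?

4539 / 760 = 5.97, so 6 ramp runs are needed. That means 5 intermediate landings.
Horizontal run for 4539 mm of rise at 1:14 is 4539 × 14 = 63546 mm.
Intermediate landings: 5 × 2000 = 10000 mm.
Top and bottom landings: 2 × 1200 = 2400 mm.
Total = 63546 + 10000 + 2400 = 75946 mm.
= 75.95 m.

75.95 m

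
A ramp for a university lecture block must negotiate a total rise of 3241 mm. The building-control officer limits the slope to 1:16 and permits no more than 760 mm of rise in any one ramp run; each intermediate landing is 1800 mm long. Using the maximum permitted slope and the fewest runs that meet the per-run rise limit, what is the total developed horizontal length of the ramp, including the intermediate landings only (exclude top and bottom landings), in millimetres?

3241 / 760 = 4.264 → round up to 5 ramp runs. That means 4 intermediate landings.
Ramp run (horizontal) at 1:16: 3241 × 16 = 51856 mm.
4 intermediate landings contribute 4 × 1800 = 7200 mm.
Developed length = 51856 + 7200 = 59056 mm.

59056 mm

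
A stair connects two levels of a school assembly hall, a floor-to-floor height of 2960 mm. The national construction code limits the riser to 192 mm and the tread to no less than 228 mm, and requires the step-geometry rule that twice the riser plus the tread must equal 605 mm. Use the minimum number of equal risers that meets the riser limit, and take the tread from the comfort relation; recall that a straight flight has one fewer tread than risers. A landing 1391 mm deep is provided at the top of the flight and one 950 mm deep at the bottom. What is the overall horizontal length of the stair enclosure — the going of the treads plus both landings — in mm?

5866 mm

2960 / 192 = 15.417 → round up to 16 risers.
Riser R = 2960 / 16 = 185 mm, within the 192 mm limit.
Tread T = 605 − 2 × 185 = 235 mm (≥ 228 mm).
Going = (16 − 1) × 235 = 3525 mm.
Enclosure = 3525 + 1391 + 950 = 5866 mm.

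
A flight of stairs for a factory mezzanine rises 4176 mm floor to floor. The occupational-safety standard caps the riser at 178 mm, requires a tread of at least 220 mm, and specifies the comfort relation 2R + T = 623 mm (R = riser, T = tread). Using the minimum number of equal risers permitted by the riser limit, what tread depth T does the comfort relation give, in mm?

275 mm

4176 / 178 = 23.46, so 24 risers are needed.
Each riser is 4176/24 = 174 mm (≤ 178 mm).
T = 623 − 2·174 = 275 mm, which satisfies the 220 mm minimum.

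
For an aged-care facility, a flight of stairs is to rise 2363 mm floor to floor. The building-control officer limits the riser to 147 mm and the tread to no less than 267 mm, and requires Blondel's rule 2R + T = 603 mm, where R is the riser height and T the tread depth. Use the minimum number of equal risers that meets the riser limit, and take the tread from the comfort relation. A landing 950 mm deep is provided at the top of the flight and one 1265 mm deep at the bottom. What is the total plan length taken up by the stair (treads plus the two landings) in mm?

7415 mm

2363 / 147 = 16.075 → round up to 17 risers.
R = 2363 ÷ 17 = 139 mm.
Tread T = 603 − 2 × 139 = 325 mm (≥ 267 mm).
Going = (17 − 1) × 325 = 5200 mm.
Add landings: 5200 + 950 + 1265 = 7415 mm.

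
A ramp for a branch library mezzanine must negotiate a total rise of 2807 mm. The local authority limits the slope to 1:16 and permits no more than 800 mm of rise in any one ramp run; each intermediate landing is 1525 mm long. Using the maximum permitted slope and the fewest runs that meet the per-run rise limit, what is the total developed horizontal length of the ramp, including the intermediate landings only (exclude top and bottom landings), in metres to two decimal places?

49.49 m

At most 800 each: 2807/800 = 3.51, giving 4 ramp runs. That means 3 intermediate landings.
Ramp run (horizontal) at 1:16: 2807 × 16 = 44912 mm.
3 intermediate landings contribute 3 × 1525 = 4575 mm.
Developed length = 44912 + 4575 = 49487 mm.
= 49.49 m.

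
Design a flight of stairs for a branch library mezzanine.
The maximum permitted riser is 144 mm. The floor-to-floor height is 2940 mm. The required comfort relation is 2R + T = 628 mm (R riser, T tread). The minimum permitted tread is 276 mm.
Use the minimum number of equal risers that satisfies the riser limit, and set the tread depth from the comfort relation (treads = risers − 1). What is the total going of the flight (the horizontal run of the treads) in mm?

6960 mm

2940 / 144 = 20.417 → round up to 21 risers.
Riser R = 2940 / 21 = 140 mm, within the 144 mm limit.
T = 628 − 2·140 = 348 mm, which satisfies the 276 mm minimum.
21 risers give 20 treads; going = 20 × 348 = 6960 mm.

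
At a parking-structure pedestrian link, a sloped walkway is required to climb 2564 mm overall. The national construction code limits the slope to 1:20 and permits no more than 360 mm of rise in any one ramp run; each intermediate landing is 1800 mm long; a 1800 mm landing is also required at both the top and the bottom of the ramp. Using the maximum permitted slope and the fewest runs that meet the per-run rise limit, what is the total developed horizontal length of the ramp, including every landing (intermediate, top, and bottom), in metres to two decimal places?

67.48 m

2564 / 360 = 7.122 → round up to 8 ramp runs. That means 7 intermediate landings.
Ramp run (horizontal) at 1:20: 2564 × 20 = 51280 mm.
Intermediate landings: 7 × 1800 = 12600 mm.
Top and bottom landings: 2 × 1800 = 3600 mm.
Total = 51280 + 12600 + 3600 = 67480 mm.
= 67.48 m.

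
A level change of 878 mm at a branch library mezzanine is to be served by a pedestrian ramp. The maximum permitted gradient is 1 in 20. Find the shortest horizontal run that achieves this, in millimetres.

Run = rise × 20 = 878 × 20 = 17560 mm.

17560 mm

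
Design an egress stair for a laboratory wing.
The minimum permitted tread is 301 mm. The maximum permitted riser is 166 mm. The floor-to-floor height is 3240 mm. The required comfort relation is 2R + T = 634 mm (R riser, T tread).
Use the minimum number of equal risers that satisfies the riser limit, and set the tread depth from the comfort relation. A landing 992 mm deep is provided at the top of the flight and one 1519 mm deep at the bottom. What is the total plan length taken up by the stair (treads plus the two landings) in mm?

8401 mm

3240 / 166 = 19.518 → round up to 20 risers.
Riser R = 3240 / 20 = 162 mm, within the 166 mm limit.
From 2R + T = 634: T = 634 − 324 = 310 mm.
Treads = 20 − 1 = 19; going = 19 × 310 = 5890 mm.
Enclosure = 5890 + 992 + 1519 = 8401 mm.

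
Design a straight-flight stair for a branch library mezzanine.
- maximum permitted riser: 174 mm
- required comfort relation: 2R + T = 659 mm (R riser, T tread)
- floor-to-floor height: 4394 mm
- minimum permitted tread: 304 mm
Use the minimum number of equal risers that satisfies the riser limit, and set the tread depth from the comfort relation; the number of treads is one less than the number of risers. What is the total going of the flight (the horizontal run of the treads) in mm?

⌈4394/174⌉ = 26 risers.
Each riser is 4394/26 = 169 mm (≤ 174 mm).
Tread T = 659 − 2 × 169 = 321 mm (≥ 304 mm).
26 risers give 25 treads; going = 25 × 321 = 8025 mm.

8025 mm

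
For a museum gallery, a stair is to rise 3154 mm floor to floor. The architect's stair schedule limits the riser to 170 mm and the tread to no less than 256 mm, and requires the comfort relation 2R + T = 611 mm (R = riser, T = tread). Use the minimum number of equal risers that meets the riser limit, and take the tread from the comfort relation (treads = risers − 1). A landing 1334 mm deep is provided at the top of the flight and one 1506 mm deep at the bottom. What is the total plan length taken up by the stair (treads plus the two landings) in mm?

⌈3154/170⌉ = 19 risers.
R = 3154 ÷ 19 = 166 mm.
From 2R + T = 611: T = 611 − 332 = 279 mm.
Going = (19 − 1) × 279 = 5022 mm.
Enclosure = 5022 + 1334 + 1506 = 7862 mm.

7862 mm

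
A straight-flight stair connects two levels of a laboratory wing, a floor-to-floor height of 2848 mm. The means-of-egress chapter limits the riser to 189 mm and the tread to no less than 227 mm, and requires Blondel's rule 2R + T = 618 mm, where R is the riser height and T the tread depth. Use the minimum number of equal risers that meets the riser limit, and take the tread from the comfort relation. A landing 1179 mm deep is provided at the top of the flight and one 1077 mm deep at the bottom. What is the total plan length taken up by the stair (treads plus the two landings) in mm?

6186 mm

⌈2848/189⌉ = 16 risers.
Riser R = 2848 / 16 = 178 mm, within the 189 mm limit.
T = 618 − 2·178 = 262 mm, which satisfies the 227 mm minimum.
16 risers give 15 treads; going = 15 × 262 = 3930 mm.
Enclosure = 3930 + 1179 + 1077 = 6186 mm.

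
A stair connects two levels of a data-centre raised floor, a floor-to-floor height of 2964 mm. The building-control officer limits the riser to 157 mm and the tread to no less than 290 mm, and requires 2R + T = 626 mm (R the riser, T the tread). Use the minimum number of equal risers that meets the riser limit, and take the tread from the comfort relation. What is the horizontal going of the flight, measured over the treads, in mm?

At most 157 each: 2964/157 = 18.88, giving 19 risers.
R = 2964 ÷ 19 = 156 mm.
T = 626 − 2·156 = 314 mm, which satisfies the 290 mm minimum.
19 risers give 18 treads; going = 18 × 314 = 5652 mm.

5652 mm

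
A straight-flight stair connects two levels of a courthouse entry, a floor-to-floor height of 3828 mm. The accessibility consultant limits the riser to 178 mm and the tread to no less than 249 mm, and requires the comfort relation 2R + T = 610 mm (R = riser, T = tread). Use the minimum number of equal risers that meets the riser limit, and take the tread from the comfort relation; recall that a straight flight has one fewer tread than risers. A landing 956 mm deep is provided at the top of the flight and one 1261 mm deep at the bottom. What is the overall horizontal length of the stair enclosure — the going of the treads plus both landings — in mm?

3828 / 178 = 21.51, so 22 risers are needed.
Riser R = 3828 / 22 = 174 mm, within the 178 mm limit.
From 2R + T = 610: T = 610 − 348 = 262 mm.
22 risers give 21 treads; going = 21 × 262 = 5502 mm.
Add landings: 5502 + 956 + 1261 = 7719 mm.

7719 mm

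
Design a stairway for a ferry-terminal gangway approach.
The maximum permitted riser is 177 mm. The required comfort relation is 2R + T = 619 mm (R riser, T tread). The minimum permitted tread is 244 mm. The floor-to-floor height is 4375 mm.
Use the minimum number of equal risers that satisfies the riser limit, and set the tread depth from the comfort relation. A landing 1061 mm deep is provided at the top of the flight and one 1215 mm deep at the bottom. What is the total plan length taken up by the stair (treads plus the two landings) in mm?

4375 / 177 = 24.718 → round up to 25 risers.
R = 4375 ÷ 25 = 175 mm.
Tread T = 619 − 2 × 175 = 269 mm (≥ 244 mm).
Treads = 25 − 1 = 24; going = 24 × 269 = 6456 mm.
Add landings: 6456 + 1061 + 1215 = 8732 mm.

8732 mm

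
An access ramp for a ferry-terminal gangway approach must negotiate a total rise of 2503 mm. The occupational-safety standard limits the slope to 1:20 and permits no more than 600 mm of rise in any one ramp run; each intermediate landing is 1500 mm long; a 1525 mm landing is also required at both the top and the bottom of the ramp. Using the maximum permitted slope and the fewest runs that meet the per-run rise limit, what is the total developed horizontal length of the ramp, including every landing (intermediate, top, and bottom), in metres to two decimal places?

2503 / 600 = 4.172 → round up to 5 ramp runs. That means 4 intermediate landings.
Horizontal run for 2503 mm of rise at 1:20 is 2503 × 20 = 50060 mm.
Intermediate landings: 4 × 1500 = 6000 mm.
Top and bottom landings: 2 × 1525 = 3050 mm.
Total = 50060 + 6000 + 3050 = 59110 mm.
= 59.11 m.

59.11 m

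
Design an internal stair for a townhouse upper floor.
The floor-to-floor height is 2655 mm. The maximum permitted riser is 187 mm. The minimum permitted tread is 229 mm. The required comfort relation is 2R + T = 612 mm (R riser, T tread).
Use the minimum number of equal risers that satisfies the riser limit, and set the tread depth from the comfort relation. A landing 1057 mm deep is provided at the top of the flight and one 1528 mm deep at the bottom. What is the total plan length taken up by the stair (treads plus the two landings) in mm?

6197 mm

2655 / 187 = 14.198 → round up to 15 risers.
Riser R = 2655 / 15 = 177 mm, within the 187 mm limit.
From 2R + T = 612: T = 612 − 354 = 258 mm.
Treads = 15 − 1 = 14; going = 14 × 258 = 3612 mm.
Add landings: 3612 + 1057 + 1528 = 6197 mm.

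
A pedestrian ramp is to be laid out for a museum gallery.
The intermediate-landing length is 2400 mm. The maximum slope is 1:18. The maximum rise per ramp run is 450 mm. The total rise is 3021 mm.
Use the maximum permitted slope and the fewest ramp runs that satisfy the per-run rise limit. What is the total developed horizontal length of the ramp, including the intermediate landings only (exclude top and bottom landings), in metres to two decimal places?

3021 / 450 = 6.713 → round up to 7 ramp runs. That means 6 intermediate landings.
Horizontal run for 3021 mm of rise at 1:18 is 3021 × 18 = 54378 mm.
6 intermediate landings contribute 6 × 2400 = 14400 mm.
Total developed length = 54378 + 14400 = 68778 mm.
= 68.78 m.

68.78 m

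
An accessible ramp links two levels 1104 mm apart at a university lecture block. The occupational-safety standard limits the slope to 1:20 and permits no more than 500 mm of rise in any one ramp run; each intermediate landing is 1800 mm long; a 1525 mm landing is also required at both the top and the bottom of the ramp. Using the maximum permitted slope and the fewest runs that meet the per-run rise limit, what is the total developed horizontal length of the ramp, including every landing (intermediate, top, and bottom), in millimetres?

28730 mm

1104 / 500 = 2.208 → round up to 3 ramp runs. That means 2 intermediate landings.
Ramp run (horizontal) at 1:20: 1104 × 20 = 22080 mm.
Intermediate landings: 2 × 1800 = 3600 mm.
Top and bottom landings: 2 × 1525 = 3050 mm.
Total = 22080 + 3600 + 3050 = 28730 mm.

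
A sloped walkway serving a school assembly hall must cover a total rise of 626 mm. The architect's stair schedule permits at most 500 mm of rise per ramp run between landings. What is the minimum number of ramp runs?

2 runs

⌈626/500⌉ = 2 ramp runs.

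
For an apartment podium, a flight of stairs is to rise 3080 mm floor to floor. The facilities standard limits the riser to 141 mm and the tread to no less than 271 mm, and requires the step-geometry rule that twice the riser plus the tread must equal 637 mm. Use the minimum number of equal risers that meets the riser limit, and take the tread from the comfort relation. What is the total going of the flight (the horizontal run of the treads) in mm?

⌈3080/141⌉ = 22 risers.
Each riser is 3080/22 = 140 mm (≤ 141 mm).
From 2R + T = 637: T = 637 − 280 = 357 mm.
Treads = 22 − 1 = 21; going = 21 × 357 = 7497 mm.

7497 mm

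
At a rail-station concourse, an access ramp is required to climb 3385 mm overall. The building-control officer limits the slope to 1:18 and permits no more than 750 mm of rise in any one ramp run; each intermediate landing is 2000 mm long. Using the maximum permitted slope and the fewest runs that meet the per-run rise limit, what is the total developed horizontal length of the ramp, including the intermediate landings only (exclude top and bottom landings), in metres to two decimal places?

68.93 m

3385 / 750 = 4.513 → round up to 5 ramp runs. That means 4 intermediate landings.
Ramp run (horizontal) at 1:18: 3385 × 18 = 60930 mm.
4 intermediate landings contribute 4 × 2000 = 8000 mm.
Developed length = 60930 + 8000 = 68930 mm.
= 68.93 m.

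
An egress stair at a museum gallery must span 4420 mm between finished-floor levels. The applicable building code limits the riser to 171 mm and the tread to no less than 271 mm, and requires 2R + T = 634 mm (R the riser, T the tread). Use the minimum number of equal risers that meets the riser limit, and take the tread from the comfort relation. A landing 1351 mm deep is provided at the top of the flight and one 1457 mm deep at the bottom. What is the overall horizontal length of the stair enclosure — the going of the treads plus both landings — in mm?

⌈4420/171⌉ = 26 risers.
Riser R = 4420 / 26 = 170 mm, within the 171 mm limit.
T = 634 − 2·170 = 294 mm, which satisfies the 271 mm minimum.
Going = (26 − 1) × 294 = 7350 mm.
Add landings: 7350 + 1351 + 1457 = 10158 mm.

10158 mm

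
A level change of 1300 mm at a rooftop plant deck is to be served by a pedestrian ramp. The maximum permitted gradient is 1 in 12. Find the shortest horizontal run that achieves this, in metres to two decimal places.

At 1:12 the run is 12 × 1300 = 15600 mm.
15600 mm = 15.60 m.

15.60 m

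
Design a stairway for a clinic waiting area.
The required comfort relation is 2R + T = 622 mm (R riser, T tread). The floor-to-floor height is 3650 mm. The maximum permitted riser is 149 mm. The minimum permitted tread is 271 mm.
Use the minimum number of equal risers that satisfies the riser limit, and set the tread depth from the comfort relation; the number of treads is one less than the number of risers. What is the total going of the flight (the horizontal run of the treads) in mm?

3650 / 149 = 24.50, so 25 risers are needed.
Riser R = 3650 / 25 = 146 mm, within the 149 mm limit.
Tread T = 622 − 2 × 146 = 330 mm (≥ 271 mm).
Going = (25 − 1) × 330 = 7920 mm.

7920 mm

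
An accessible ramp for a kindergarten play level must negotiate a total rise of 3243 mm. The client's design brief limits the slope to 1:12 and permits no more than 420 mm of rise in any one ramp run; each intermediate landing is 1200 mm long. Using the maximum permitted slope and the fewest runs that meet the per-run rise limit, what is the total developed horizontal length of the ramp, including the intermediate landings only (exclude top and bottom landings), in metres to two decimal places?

At most 420 each: 3243/420 = 7.72, giving 8 ramp runs. That means 7 intermediate landings.
Horizontal run for 3243 mm of rise at 1:12 is 3243 × 12 = 38916 mm.
Intermediate landings: 7 × 1200 = 8400 mm.
Developed length = 38916 + 8400 = 47316 mm.
= 47.32 m.

47.32 m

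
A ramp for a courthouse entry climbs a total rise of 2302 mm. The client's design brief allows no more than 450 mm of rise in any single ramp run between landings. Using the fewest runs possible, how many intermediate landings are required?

5 intermediate landings

2302 / 450 = 5.116 → round up to 6 ramp runs.
6 runs are separated by 5 intermediate landings.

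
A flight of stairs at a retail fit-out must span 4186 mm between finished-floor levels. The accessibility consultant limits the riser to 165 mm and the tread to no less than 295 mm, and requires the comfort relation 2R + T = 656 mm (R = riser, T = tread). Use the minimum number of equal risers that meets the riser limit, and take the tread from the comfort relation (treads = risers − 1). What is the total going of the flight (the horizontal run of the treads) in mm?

8350 mm

4186 / 165 = 25.37, so 26 risers are needed.
Riser R = 4186 / 26 = 161 mm, within the 165 mm limit.
T = 656 − 2·161 = 334 mm, which satisfies the 295 mm minimum.
26 risers give 25 treads; going = 25 × 334 = 8350 mm.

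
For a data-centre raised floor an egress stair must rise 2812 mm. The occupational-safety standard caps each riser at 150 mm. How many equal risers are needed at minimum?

⌈2812/150⌉ = 19 risers.

19 risers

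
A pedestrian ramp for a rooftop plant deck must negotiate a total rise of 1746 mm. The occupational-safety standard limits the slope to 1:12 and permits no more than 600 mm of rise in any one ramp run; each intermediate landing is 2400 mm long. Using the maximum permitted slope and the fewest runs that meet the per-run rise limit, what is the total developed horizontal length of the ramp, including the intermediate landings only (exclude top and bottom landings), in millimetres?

1746 / 600 = 2.91, so 3 ramp runs are needed. That means 2 intermediate landings.
Ramp run (horizontal) at 1:12: 1746 × 12 = 20952 mm.
Intermediate landings: 2 × 2400 = 4800 mm.
Total developed length = 20952 + 4800 = 25752 mm.

25752 mm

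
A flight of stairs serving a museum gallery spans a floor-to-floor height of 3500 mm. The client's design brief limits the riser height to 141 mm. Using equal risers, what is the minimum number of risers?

⌈3500/141⌉ = 25 risers.

25 risers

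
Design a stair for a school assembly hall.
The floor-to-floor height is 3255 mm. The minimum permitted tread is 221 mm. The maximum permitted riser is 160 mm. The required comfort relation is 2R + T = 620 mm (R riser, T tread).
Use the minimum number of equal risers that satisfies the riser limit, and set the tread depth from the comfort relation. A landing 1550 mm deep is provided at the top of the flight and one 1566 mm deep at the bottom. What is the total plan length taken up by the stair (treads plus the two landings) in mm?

9316 mm

⌈3255/160⌉ = 21 risers.
R = 3255 ÷ 21 = 155 mm.
T = 620 − 2·155 = 310 mm, which satisfies the 221 mm minimum.
Going = (21 − 1) × 310 = 6200 mm.
Enclosure = 6200 + 1550 + 1566 = 9316 mm.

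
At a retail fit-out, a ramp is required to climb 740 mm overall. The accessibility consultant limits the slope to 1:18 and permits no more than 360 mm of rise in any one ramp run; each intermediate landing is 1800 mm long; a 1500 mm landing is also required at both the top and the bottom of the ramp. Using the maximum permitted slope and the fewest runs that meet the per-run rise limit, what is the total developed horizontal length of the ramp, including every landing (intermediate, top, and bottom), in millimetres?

At most 360 each: 740/360 = 2.06, giving 3 ramp runs. That means 2 intermediate landings.
Ramp run (horizontal) at 1:18: 740 × 18 = 13320 mm.
Intermediate landings: 2 × 1800 = 3600 mm.
Top and bottom landings: 2 × 1500 = 3000 mm.
Total = 13320 + 3600 + 3000 = 19920 mm.

19920 mm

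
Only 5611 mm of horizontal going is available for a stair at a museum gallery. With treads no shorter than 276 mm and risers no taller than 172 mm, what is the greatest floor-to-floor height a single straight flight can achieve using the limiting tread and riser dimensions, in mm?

5611 / 276 = 20.33, so 20 treads fit.
Risers = treads + 1 = 21.
Maximum height = 21 × 172 = 3612 mm.

3612 mm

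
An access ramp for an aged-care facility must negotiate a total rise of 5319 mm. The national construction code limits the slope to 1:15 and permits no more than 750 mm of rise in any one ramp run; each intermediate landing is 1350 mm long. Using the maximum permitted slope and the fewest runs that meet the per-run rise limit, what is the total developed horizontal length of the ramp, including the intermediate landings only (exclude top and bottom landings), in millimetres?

At most 750 each: 5319/750 = 7.09, giving 8 ramp runs. That means 7 intermediate landings.
Ramp run (horizontal) at 1:15: 5319 × 15 = 79785 mm.
7 intermediate landings contribute 7 × 1350 = 9450 mm.
Developed length = 79785 + 9450 = 89235 mm.

89235 mm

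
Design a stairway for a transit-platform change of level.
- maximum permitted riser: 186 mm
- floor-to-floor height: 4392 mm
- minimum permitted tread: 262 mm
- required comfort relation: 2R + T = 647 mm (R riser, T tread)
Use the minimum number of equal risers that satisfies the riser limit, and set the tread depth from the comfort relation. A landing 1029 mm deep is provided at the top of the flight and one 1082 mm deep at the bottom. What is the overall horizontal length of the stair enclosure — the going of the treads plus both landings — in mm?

8574 mm

4392 / 186 = 23.613 → round up to 24 risers.
Each riser is 4392/24 = 183 mm (≤ 186 mm).
Tread T = 647 − 2 × 183 = 281 mm (≥ 262 mm).
Going = (24 − 1) × 281 = 6463 mm.
Add landings: 6463 + 1029 + 1082 = 8574 mm.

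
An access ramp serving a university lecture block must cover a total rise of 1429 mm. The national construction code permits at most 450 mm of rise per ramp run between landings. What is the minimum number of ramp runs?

4 runs

At most 450 each: 1429/450 = 3.18, giving 4 ramp runs.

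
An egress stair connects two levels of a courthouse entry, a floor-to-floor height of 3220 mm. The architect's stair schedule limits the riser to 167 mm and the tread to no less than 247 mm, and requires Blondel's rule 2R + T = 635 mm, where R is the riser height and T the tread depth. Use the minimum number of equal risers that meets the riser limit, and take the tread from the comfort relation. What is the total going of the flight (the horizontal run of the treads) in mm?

At most 167 each: 3220/167 = 19.28, giving 20 risers.
R = 3220 ÷ 20 = 161 mm.
From 2R + T = 635: T = 635 − 322 = 313 mm.
Going = (20 − 1) × 313 = 5947 mm.

5947 mm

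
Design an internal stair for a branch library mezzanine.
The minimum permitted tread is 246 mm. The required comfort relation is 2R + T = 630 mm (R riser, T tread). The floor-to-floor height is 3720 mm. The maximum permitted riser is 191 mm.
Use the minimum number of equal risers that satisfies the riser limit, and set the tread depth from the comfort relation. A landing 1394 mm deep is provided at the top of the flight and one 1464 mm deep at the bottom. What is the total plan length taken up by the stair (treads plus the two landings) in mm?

3720 / 191 = 19.48, so 20 risers are needed.
Riser R = 3720 / 20 = 186 mm, within the 191 mm limit.
Tread T = 630 − 2 × 186 = 258 mm (≥ 246 mm).
Treads = 20 − 1 = 19; going = 19 × 258 = 4902 mm.
Add landings: 4902 + 1394 + 1464 = 7760 mm.

7760 mm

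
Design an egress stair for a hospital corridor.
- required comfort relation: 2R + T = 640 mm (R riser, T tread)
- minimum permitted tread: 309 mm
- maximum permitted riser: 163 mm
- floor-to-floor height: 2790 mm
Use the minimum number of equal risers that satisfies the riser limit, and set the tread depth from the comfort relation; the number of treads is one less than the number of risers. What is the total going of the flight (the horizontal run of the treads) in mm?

2790 / 163 = 17.12, so 18 risers are needed.
Riser R = 2790 / 18 = 155 mm, within the 163 mm limit.
T = 640 − 2·155 = 330 mm, which satisfies the 309 mm minimum.
Going = (18 − 1) × 330 = 5610 mm.

5610 mm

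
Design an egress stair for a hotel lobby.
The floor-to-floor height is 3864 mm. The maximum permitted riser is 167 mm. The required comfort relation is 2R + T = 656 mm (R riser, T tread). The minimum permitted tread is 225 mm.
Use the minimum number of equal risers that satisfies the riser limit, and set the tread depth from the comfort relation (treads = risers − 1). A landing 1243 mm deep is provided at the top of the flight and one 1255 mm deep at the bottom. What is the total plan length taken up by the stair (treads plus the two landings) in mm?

10180 mm

3864 / 167 = 23.14, so 24 risers are needed.
Each riser is 3864/24 = 161 mm (≤ 167 mm).
Tread T = 656 − 2 × 161 = 334 mm (≥ 225 mm).
24 risers give 23 treads; going = 23 × 334 = 7682 mm.
Add landings: 7682 + 1243 + 1255 = 10180 mm.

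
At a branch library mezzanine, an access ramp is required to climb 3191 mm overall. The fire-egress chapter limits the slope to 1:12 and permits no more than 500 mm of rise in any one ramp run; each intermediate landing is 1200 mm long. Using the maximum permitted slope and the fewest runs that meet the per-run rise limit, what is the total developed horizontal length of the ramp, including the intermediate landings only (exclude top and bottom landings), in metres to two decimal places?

3191 / 500 = 6.38, so 7 ramp runs are needed. That means 6 intermediate landings.
Ramp run (horizontal) at 1:12: 3191 × 12 = 38292 mm.
Intermediate landings: 6 × 1200 = 7200 mm.
Total developed length = 38292 + 7200 = 45492 mm.
= 45.49 m.

45.49 m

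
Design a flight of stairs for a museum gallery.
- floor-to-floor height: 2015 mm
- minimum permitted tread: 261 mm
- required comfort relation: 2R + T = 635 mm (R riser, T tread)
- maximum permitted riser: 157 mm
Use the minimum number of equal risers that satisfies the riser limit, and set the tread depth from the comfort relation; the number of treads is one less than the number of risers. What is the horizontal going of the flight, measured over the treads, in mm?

2015 / 157 = 12.83, so 13 risers are needed.
Riser R = 2015 / 13 = 155 mm, within the 157 mm limit.
T = 635 − 2·155 = 325 mm, which satisfies the 261 mm minimum.
Treads = 13 − 1 = 12; going = 12 × 325 = 3900 mm.

3900 mm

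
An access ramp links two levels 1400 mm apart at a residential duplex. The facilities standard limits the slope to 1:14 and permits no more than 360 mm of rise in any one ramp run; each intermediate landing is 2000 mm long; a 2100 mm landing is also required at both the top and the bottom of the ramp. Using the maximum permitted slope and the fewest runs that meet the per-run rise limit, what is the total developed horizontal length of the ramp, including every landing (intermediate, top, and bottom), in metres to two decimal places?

⌈1400/360⌉ = 4 ramp runs. That means 3 intermediate landings.
Ramp run (horizontal) at 1:14: 1400 × 14 = 19600 mm.
Intermediate landings: 3 × 2000 = 6000 mm.
Top and bottom landings: 2 × 2100 = 4200 mm.
Total = 19600 + 6000 + 4200 = 29800 mm.
= 29.80 m.

29.80 m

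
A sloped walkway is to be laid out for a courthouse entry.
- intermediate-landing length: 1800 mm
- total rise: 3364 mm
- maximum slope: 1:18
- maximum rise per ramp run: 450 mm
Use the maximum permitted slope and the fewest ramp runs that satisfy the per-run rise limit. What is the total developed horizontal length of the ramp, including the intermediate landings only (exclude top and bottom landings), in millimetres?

3364 / 450 = 7.48, so 8 ramp runs are needed. That means 7 intermediate landings.
Ramp run (horizontal) at 1:18: 3364 × 18 = 60552 mm.
7 intermediate landings contribute 7 × 1800 = 12600 mm.
Total developed length = 60552 + 12600 = 73152 mm.

73152 mm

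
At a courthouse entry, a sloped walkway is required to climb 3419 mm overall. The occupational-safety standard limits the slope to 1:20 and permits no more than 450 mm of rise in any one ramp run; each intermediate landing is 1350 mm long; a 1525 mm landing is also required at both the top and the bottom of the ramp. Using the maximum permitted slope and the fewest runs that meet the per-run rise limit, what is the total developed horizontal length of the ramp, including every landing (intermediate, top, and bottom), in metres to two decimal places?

3419 / 450 = 7.60, so 8 ramp runs are needed. That means 7 intermediate landings.
Ramp run (horizontal) at 1:20: 3419 × 20 = 68380 mm.
Intermediate landings: 7 × 1350 = 9450 mm.
Top and bottom landings: 2 × 1525 = 3050 mm.
Total = 68380 + 9450 + 3050 = 80880 mm.
= 80.88 m.

80.88 m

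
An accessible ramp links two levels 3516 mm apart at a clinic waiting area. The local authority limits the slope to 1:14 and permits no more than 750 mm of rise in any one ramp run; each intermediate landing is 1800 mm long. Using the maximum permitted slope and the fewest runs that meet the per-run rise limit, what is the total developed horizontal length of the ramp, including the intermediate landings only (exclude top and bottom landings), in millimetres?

56424 mm

3516 / 750 = 4.688 → round up to 5 ramp runs. That means 4 intermediate landings.
Horizontal run for 3516 mm of rise at 1:14 is 3516 × 14 = 49224 mm.
Intermediate landings: 4 × 1800 = 7200 mm.
Total developed length = 49224 + 7200 = 56424 mm.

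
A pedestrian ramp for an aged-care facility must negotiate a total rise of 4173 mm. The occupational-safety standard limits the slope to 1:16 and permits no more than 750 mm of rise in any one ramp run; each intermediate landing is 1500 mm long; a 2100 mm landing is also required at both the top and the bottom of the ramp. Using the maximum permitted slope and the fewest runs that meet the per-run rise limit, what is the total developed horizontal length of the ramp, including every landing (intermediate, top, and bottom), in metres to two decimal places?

78.47 m

⌈4173/750⌉ = 6 ramp runs. That means 5 intermediate landings.
Ramp run (horizontal) at 1:16: 4173 × 16 = 66768 mm.
5 intermediate landings contribute 5 × 1500 = 7500 mm.
Top and bottom landings: 2 × 2100 = 4200 mm.
Total = 66768 + 7500 + 4200 = 78468 mm.
= 78.47 m.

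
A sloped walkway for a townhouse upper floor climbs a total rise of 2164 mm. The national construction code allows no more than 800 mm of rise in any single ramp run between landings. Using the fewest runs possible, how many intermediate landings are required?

⌈2164/800⌉ = 3 ramp runs.
3 runs are separated by 2 intermediate landings.

2 intermediate landings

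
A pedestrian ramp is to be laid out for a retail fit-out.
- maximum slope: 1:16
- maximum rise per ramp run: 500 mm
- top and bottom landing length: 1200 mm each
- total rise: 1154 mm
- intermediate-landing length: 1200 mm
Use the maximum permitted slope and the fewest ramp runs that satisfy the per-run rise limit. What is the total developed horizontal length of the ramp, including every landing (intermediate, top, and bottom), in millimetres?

1154 / 500 = 2.31, so 3 ramp runs are needed. That means 2 intermediate landings.
Horizontal run for 1154 mm of rise at 1:16 is 1154 × 16 = 18464 mm.
2 intermediate landings contribute 2 × 1200 = 2400 mm.
Top and bottom landings: 2 × 1200 = 2400 mm.
Total = 18464 + 2400 + 2400 = 23264 mm.

23264 mm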